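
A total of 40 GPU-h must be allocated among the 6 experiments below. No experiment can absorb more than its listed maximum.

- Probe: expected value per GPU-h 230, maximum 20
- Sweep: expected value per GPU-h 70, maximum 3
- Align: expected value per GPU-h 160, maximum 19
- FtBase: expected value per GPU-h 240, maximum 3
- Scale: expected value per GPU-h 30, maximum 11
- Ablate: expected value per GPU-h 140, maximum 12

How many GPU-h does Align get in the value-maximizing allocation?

17

Order the experiments by expected value per GPU-h: FtBase 240 > Probe 230 > Align 160 > Ablate 140 > Sweep 70 > Scale 30.
FtBase: +3 to 3 (cap) ; 37 left.
Probe: +20 to 20 (cap) ; 17 left.
Align has room for 19 but only 17 remain, so it gets 17.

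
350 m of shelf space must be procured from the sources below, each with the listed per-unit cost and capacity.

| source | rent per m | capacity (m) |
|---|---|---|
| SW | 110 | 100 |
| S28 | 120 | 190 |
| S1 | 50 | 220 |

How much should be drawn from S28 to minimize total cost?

Use sources in increasing cost order.
Take 220 from S1 at 50 → need 130 more.
SW at 110: take all 100 m → 30 still needed.
S28 (120): take the remaining 30 → done.

30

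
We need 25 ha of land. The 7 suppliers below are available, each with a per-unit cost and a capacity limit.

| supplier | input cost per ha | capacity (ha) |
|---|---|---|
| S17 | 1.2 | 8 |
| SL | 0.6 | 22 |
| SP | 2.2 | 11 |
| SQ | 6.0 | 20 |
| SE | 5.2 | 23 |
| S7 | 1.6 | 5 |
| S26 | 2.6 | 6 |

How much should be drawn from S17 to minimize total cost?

3

Fill from the cheapest supplier first.
SL (0.6): use full 22 — 3 ha to go.
Take 3 from S17 at 1.2 to finish.
S7, SP, S26, SE, SQ: unused.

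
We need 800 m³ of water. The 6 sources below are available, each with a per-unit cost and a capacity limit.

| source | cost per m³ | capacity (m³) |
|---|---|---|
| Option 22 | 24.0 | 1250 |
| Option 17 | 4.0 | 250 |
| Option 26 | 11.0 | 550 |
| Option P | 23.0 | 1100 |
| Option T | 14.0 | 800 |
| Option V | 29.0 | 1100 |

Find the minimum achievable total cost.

Use sources in increasing cost order.
Option 17 at 4.0: take all 250 m³ — 550 still needed.
Option 26 at 11.0: take all 550 m³ — 0 still needed.
Option T, Option P, Option 22, Option V: unused.
Cost = 250×4.0 + 550×11.0 = 7050.

7050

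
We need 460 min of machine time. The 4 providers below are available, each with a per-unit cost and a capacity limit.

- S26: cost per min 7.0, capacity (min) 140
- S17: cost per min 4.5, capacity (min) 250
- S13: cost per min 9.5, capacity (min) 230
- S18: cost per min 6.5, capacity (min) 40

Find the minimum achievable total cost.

2650

Cheapest first:
S17 at 4.5: take all 250 min → 210 still needed.
S18 (6.5): use full 40 → 170 min to go.
Take 140 from S26 at 7.0 → need 30 more.
Take 30 from S13 at 9.5 to finish.
Cost = 250×4.5 + 40×6.5 + 140×7.0 + 30×9.5 = 2650.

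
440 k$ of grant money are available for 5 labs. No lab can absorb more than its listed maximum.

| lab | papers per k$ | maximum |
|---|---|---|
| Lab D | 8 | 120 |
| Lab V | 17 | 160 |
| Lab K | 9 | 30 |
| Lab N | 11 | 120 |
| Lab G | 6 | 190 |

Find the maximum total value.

Highest papers per k$ first: Lab V 17 > Lab N 11 > Lab K 9 > Lab D 8 > Lab G 6.
Lab V takes 160 to reach its cap of 160 ; 280 left.
Lab N: +120 to 120 (cap) ; 160 left.
Lab K: +30 to 30 (cap) ; 130 left.
Give Lab D 120 to hit its cap of 120 ; 10 left.
Only 10 left; Lab G takes them to reach 10.
Total = 8×120 + 17×160 + 9×30 + 11×120 + 6×10 = 5330.

5330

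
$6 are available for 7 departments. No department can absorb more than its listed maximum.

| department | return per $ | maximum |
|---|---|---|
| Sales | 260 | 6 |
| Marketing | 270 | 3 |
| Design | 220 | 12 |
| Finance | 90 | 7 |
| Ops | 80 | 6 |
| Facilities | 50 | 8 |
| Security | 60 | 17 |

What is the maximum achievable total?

1590

Rank by return per $: Marketing 270 > Sales 260 > Design 220 > Finance 90 > Ops 80 > Security 60 > Facilities 50.
Marketing: +3 to 3 (cap) — 3 left.
Sales: +3 (room for 6) → 3. Pool exhausted.
Total = 260×3 + 270×3 = 1590.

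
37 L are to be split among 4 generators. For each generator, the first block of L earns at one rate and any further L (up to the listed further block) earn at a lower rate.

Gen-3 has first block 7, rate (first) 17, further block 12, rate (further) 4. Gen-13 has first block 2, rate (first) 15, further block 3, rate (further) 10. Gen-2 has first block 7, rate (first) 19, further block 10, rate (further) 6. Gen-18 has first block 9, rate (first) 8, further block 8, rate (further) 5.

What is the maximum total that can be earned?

438

Rank every tier by rate: Gen-2/tier1 19 > Gen-3/tier1 17 > Gen-13/tier1 15 > Gen-13/tier2 10 > Gen-18/tier1 8 > Gen-2/tier2 6 > Gen-18/tier2 5 > Gen-3/tier2 4.
Gen-2/tier1 (19): +7 → 30 left.
Gen-3/tier1 (17): +7 → 23 left.
Fill Gen-13 tier1 block (2 at 15) → 21 left.
Gen-13 tier2 at 10: fill all 3 → 18 left.
Gen-18 tier1 at 8: fill all 9 → 9 left.
Gen-2 tier2 at 6: only 9 left, fill 9.
Total = 19×7 + 17×7 + 15×2 + 10×3 + 8×9 + 6×9 = 438.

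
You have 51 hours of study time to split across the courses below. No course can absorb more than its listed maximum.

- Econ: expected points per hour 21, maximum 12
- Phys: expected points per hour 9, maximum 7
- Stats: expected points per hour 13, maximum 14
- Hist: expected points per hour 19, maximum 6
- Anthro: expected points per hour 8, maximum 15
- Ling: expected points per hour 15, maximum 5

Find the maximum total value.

742

Rank by expected points per hour: Econ 21 > Hist 19 > Ling 15 > Stats 13 > Phys 9 > Anthro 8.
Econ: +12 to 12 (cap) ; 39 left.
Hist takes 6 to reach its cap of 6 ; 33 left.
Give Ling 5 to hit its cap of 5 ; 28 left.
Give Stats 14 to hit its cap of 14 ; 14 left.
Give Phys 7 to hit its cap of 7 ; 7 left.
Anthro has room for 15 but only 7 remain, so it gets 7.
Total = 21×12 + 9×7 + 13×14 + 19×6 + 8×7 + 15×5 = 742.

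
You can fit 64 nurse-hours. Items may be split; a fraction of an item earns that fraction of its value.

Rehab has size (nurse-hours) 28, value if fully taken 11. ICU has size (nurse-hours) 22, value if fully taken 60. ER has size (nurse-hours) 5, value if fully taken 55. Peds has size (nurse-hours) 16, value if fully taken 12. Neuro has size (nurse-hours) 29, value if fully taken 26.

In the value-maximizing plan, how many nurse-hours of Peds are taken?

8

Rank by value-to-size ratio: ER 55/5≈11, ICU 60/22≈2.73, Neuro 26/29≈0.897, Peds 12/16≈0.75, Rehab 11/28≈0.393.
All 5 nurse-hours of ER fit (value 55) ; 59 remain.
All 22 nurse-hours of ICU fit (value 60) ; 37 remain.
Neuro: take in full, 29 nurse-hours for value 26 ; 8 left.
8 nurse-hours left: a 8/16 share of Peds gives 12×8/16 = 6.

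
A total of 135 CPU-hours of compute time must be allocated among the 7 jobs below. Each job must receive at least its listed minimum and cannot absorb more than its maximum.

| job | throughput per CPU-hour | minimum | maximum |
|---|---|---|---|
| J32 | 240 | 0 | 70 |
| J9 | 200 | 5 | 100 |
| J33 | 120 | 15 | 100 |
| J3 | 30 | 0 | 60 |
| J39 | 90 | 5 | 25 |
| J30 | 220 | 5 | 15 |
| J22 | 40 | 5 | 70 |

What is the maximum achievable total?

27550

Meeting every minimum uses 0+5+15+0+5+5+5 = 35 CPU-hours, leaving 100.
Rank by throughput per CPU-hour: J32 240 > J30 220 > J9 200 > J33 120 > J39 90 > J22 40 > J3 30.
Give J32 70 more to hit its cap of 70 — 30 left.
Give J30 10 more to hit its cap of 15 — 20 left.
J9 has room for 95 more but only 20 remain, so it gets 25.
Total = 240×70 + 200×25 + 120×15 + 90×5 + 220×15 + 40×5 = 27550.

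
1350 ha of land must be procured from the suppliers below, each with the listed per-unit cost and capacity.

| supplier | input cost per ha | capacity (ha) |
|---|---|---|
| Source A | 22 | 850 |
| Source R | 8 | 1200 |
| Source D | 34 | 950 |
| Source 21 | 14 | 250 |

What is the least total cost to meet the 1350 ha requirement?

11700

Use suppliers in increasing cost order.
Source R (8): use full 1200 — 150 ha to go.
Take 150 from Source 21 at 14 to finish.
Source A, Source D: unused.
Cost = 1200×8 + 150×14 = 11700.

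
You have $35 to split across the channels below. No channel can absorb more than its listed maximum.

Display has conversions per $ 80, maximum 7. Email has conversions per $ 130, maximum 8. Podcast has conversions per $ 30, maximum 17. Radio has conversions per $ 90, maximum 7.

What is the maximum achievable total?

Highest conversions per $ first: Email 130 > Radio 90 > Display 80 > Podcast 30.
Email: +8 to 8 (cap) ; 27 left.
Give Radio 7 to hit its cap of 7 ; 20 left.
Display: +7 to 7 (cap) ; 13 left.
Podcast has room for 17 but only 13 remain, so it gets 13.
Total = 80×7 + 130×8 + 30×13 + 90×7 = 2620.

2620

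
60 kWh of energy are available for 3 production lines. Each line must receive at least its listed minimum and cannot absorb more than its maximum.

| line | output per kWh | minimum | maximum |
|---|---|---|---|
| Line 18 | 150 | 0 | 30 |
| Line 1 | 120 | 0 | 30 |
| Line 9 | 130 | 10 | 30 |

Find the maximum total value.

Meeting every minimum uses 0+0+10 = 10 kWh, leaving 50.
Highest output per kWh first: Line 18 150 > Line 9 130 > Line 1 120.
Line 18 takes 30 more to reach its cap of 30 → 20 left.
Line 9 takes 20 more to reach its cap of 30 → 0 left.
Total = 150×30 + 130×30 = 8400.

8400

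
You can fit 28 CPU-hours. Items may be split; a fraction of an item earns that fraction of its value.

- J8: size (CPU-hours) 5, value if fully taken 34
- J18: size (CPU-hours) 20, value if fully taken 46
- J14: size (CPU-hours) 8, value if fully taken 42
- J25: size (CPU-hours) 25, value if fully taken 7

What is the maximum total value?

110.5

Rank by value-to-size ratio: J8 34/5≈6.8, J14 42/8≈5.25, J18 46/20≈2.3, J25 7/25≈0.28.
Take all of J8 (5 CPU-hours, value 34) — 23 CPU-hours left.
Take all of J14 (8 CPU-hours, value 42) — 15 CPU-hours left.
Fill the last 15 CPU-hours with part of J18: 15/20 of it earns 34.5.
Total value = 110.5.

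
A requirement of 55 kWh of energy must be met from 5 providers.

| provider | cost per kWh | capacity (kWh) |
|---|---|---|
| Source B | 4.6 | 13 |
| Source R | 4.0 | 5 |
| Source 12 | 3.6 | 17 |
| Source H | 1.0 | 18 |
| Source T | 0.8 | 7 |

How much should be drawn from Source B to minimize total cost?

8

Cheapest first:
Source T at 0.8: take all 7 kWh → 48 still needed.
Take 18 from Source H at 1.0 → need 30 more.
Source 12 (3.6): use full 17 → 13 kWh to go.
Source R (4.0): use full 5 → 8 kWh to go.
Source B at 4.6: take 8 of its 13 → requirement met.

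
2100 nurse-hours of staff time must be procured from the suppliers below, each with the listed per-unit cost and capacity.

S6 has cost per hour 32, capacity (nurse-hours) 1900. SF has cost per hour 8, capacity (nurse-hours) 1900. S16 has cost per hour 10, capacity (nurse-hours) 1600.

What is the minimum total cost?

Use suppliers in increasing cost order.
Take 1900 from SF at 8 → need 200 more.
S16 at 10: take 200 of its 1600 → requirement met.
S6: unused.
Cost = 1900×8 + 200×10 = 17200.

17200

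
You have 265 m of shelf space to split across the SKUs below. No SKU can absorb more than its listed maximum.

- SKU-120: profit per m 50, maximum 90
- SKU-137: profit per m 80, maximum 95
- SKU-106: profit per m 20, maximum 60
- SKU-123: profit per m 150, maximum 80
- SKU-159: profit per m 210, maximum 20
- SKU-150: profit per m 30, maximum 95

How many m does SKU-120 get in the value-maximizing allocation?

Highest profit per m first: SKU-159 210 > SKU-123 150 > SKU-137 80 > SKU-120 50 > SKU-150 30 > SKU-106 20.
Give SKU-159 20 to hit its cap of 20 → 245 left.
SKU-123: +80 to 80 (cap) → 165 left.
Give SKU-137 95 to hit its cap of 95 → 70 left.
SKU-120: +70 (room for 90) → 70. Pool exhausted.

70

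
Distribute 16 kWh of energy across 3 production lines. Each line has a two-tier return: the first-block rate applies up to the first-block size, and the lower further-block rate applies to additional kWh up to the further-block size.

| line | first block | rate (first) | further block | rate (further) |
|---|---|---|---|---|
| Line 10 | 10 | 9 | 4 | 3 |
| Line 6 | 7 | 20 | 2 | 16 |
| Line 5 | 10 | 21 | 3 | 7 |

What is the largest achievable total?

330

Order all 6 blocks by rate: Line 5/first 21 > Line 6/first 20 > Line 6/second 16 > Line 10/first 9 > Line 5/second 7 > Line 10/second 3.
Fill Line 5 first block (10 at 21) → 6 left.
Line 6/first: +6 of 7 at 20; pool empty.
Total = 21×10 + 20×6 = 330.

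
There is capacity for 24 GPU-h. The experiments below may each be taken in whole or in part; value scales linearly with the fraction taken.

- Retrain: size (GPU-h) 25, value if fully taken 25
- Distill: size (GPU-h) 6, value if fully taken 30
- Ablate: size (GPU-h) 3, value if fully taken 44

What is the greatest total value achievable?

89

Sort by value density: Ablate 44/3≈14.7, Distill 30/6≈5, Retrain 25/25≈1.
All 3 GPU-h of Ablate fit (value 44) → 21 remain.
All 6 GPU-h of Distill fit (value 30) → 15 remain.
15 GPU-h left: a 15/25 share of Retrain gives 25×15/25 = 15.
Total value = 89.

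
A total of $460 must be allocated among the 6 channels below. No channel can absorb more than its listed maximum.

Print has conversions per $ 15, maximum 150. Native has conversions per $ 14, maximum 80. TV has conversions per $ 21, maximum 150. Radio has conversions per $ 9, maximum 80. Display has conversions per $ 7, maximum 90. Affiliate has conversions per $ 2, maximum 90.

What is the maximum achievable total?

Highest conversions per $ first: TV 21 > Print 15 > Native 14 > Radio 9 > Display 7 > Affiliate 2.
Give TV 150 to hit its cap of 150 ; 310 left.
Print: +150 to 150 (cap) ; 160 left.
Native takes 80 to reach its cap of 80 ; 80 left.
Radio takes 80 to reach its cap of 80 ; 0 left.
Total = 15×150 + 14×80 + 21×150 + 9×80 = 7240.

7240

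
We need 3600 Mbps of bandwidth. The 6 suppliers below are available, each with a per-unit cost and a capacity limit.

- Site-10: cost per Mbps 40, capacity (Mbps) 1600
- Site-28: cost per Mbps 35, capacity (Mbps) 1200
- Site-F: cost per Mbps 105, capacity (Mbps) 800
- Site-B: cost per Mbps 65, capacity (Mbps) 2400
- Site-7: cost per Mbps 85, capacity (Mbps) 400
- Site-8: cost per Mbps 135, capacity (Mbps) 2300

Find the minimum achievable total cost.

Fill from the cheapest supplier first.
Take 1200 from Site-28 at 35 — need 2400 more.
Take 1600 from Site-10 at 40 — need 800 more.
Site-B (65): take the remaining 800 — done.
Site-7, Site-F, Site-8: unused.
Cost = 1200×35 + 1600×40 + 800×65 = 158000.

158000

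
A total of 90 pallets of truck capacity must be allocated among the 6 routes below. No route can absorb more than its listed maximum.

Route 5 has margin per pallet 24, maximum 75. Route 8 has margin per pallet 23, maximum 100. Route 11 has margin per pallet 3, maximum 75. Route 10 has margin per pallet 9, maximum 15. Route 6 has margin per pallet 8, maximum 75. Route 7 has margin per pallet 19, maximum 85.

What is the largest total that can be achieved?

Order the routes by margin per pallet: Route 5 24 > Route 8 23 > Route 7 19 > Route 10 9 > Route 6 8 > Route 11 3.
Give Route 5 75 to hit its cap of 75 ; 15 left.
Route 8: +15 (room for 100) → 15. Pool exhausted.
Total = 24×75 + 23×15 = 2145.

2145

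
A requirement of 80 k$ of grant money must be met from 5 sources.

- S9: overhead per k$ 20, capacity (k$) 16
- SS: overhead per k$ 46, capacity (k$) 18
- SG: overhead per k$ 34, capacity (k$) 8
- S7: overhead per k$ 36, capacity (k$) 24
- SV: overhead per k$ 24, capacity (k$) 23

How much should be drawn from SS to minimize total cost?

9

Fill from the cheapest source first.
S9 at 20: take all 16 k$ — 64 still needed.
SV (24): use full 23 — 41 k$ to go.
SG (34): use full 8 — 33 k$ to go.
Take 24 from S7 at 36 — need 9 more.
Take 9 from SS at 46 to finish.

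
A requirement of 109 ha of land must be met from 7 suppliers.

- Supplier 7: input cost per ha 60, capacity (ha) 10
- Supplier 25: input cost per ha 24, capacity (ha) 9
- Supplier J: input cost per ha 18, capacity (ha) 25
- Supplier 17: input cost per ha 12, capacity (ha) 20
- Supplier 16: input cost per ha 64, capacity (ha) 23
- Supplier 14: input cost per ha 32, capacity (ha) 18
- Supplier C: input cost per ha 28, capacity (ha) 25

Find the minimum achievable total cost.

Fill from the cheapest supplier first.
Supplier 17 (12): use full 20 — 89 ha to go.
Supplier J at 18: take all 25 ha — 64 still needed.
Supplier 25 at 24: take all 9 ha — 55 still needed.
Take 25 from Supplier C at 28 — need 30 more.
Supplier 14 at 32: take all 18 ha — 12 still needed.
Supplier 7 (60): use full 10 — 2 ha to go.
Supplier 16 at 64: take 2 of its 23 — requirement met.
Cost = 20×12 + 25×18 + 9×24 + 25×28 + 18×32 + 10×60 + 2×64 = 2910.

2910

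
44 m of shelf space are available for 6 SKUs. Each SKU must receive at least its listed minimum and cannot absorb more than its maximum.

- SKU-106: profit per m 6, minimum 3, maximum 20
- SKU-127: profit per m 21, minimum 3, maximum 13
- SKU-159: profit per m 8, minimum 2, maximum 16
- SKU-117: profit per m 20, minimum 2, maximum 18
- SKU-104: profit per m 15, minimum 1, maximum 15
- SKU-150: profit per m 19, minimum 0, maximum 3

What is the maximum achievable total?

Meeting every minimum uses 3+3+2+2+1+0 = 11 m, leaving 33.
Highest profit per m first: SKU-127 21 > SKU-117 20 > SKU-150 19 > SKU-104 15 > SKU-159 8 > SKU-106 6.
SKU-127: +10 to 13 (cap) ; 23 left.
Give SKU-117 16 more to hit its cap of 18 ; 7 left.
SKU-150: +3 to 3 (cap) ; 4 left.
SKU-104 has room for 14 more but only 4 remain, so it gets 5.
Total = 6×3 + 21×13 + 8×2 + 20×18 + 15×5 + 19×3 = 799.

799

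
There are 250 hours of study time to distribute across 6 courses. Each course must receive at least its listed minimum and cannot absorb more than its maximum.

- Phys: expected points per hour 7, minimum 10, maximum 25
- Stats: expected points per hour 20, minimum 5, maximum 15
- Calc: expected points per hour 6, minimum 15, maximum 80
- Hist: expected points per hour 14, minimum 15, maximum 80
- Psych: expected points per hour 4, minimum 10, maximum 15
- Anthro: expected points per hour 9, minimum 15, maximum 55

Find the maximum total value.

2520

Meeting every minimum uses 10+5+15+15+10+15 = 70 hours, leaving 180.
Highest expected points per hour first: Stats 20 > Hist 14 > Anthro 9 > Phys 7 > Calc 6 > Psych 4.
Give Stats 10 more to hit its cap of 15 ; 170 left.
Give Hist 65 more to hit its cap of 80 ; 105 left.
Anthro takes 40 more to reach its cap of 55 ; 65 left.
Phys takes 15 more to reach its cap of 25 ; 50 left.
Calc has room for 65 more but only 50 remain, so it gets 65.
Total = 7×25 + 20×15 + 6×65 + 14×80 + 4×10 + 9×55 = 2520.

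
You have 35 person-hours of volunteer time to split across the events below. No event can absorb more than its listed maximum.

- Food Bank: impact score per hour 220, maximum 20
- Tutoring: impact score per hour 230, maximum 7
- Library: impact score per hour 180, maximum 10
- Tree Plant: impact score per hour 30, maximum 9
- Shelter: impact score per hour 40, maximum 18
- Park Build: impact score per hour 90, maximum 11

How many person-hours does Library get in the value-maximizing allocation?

8

Rank by impact score per hour: Tutoring 230 > Food Bank 220 > Library 180 > Park Build 90 > Shelter 40 > Tree Plant 30.
Tutoring: +7 to 7 (cap) → 28 left.
Give Food Bank 20 to hit its cap of 20 → 8 left.
Library has room for 10 but only 8 remain, so it gets 8.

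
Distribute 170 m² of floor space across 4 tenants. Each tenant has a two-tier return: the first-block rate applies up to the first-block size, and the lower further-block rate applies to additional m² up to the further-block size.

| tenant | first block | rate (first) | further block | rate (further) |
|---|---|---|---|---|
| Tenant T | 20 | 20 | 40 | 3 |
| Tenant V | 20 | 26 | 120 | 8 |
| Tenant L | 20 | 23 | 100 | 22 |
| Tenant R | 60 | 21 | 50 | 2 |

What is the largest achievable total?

Treat each block as its own option and order by rate: Tenant V/tier1 26 > Tenant L/tier1 23 > Tenant L/tier2 22 > Tenant R/tier1 21 > Tenant T/tier1 20 > Tenant V/tier2 8 > Tenant T/tier2 3 > Tenant R/tier2 2.
Tenant V/tier1 (26): +20 → 150 left.
Fill Tenant L tier1 block (20 at 23) → 130 left.
Tenant L tier2 at 22: fill all 100 → 30 left.
Tenant R tier1 at 21: only 30 left, fill 30.
Total = 26×20 + 23×20 + 22×100 + 21×30 = 3810.

3810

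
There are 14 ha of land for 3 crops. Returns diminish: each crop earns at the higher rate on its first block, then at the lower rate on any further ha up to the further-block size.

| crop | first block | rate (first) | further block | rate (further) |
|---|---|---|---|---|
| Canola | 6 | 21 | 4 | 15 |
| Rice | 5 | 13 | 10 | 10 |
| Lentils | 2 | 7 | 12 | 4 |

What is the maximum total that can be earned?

238

Rank every tier by rate: Canola/first 21 > Canola/second 15 > Rice/first 13 > Rice/second 10 > Lentils/first 7 > Lentils/second 4.
Canola first at 21: fill all 6 ; 8 left.
Fill Canola second block (4 at 15) ; 4 left.
Rice/first: +4 of 5 at 13; pool empty.
Total = 21×6 + 15×4 + 13×4 = 238.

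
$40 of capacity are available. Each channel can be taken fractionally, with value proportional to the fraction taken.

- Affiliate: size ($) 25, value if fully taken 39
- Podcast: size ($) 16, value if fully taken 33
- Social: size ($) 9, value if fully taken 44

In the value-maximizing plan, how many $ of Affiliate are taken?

15

Best value per unit of size first: Social 44/9≈4.89, Podcast 33/16≈2.06, Affiliate 39/25≈1.56.
Social: take in full, 9 $ for value 44 — 31 left.
Podcast: take in full, 16 $ for value 33 — 15 left.
Only 15 $ remain; take 15/25 of Affiliate for value 39×15/25 = 23.4.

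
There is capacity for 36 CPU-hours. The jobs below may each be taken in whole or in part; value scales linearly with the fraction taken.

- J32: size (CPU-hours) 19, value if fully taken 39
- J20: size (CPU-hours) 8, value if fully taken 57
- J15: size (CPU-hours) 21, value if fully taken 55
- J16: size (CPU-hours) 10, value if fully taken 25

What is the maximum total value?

129.5

Best value per unit of size first: J20 57/8≈7.12, J15 55/21≈2.62, J16 25/10≈2.5, J32 39/19≈2.05.
J20: take in full, 8 CPU-hours for value 57 ; 28 left.
Take all of J15 (21 CPU-hours, value 55) ; 7 CPU-hours left.
7 CPU-hours left: a 7/10 share of J16 gives 25×7/10 = 17.5.
Total value = 129.5.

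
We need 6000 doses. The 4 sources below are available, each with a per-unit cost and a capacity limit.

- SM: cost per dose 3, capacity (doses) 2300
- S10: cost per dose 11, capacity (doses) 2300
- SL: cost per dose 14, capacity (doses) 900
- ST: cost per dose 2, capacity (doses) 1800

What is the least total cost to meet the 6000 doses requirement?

31400

Use sources in increasing cost order.
Take 1800 from ST at 2 ; need 4200 more.
SM at 3: take all 2300 doses ; 1900 still needed.
S10 at 11: take 1900 of its 2300 ; requirement met.
SL: unused.
Cost = 1800×2 + 2300×3 + 1900×11 = 31400.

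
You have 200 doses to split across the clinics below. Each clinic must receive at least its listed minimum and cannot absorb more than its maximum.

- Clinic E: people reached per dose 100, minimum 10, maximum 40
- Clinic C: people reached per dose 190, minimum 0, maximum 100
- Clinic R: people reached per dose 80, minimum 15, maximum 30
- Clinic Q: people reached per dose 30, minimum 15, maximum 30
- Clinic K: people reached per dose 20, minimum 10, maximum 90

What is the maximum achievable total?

26200

Meeting every minimum uses 10+0+15+15+10 = 50 doses, leaving 150.
Rank by people reached per dose: Clinic C 190 > Clinic E 100 > Clinic R 80 > Clinic Q 30 > Clinic K 20.
Clinic C takes 100 more to reach its cap of 100 — 50 left.
Clinic E takes 30 more to reach its cap of 40 — 20 left.
Give Clinic R 15 more to hit its cap of 30 — 5 left.
Only 5 left; Clinic Q takes them to reach 20.
Total = 100×40 + 190×100 + 80×30 + 30×20 + 20×10 = 26200.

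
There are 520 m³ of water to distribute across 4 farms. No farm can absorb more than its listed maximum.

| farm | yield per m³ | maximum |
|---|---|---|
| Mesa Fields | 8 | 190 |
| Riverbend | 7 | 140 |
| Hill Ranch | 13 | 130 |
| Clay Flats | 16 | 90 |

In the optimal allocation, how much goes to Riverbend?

Highest yield per m³ first: Clay Flats 16 > Hill Ranch 13 > Mesa Fields 8 > Riverbend 7.
Give Clay Flats 90 to hit its cap of 90 — 430 left.
Give Hill Ranch 130 to hit its cap of 130 — 300 left.
Mesa Fields: +190 to 190 (cap) — 110 left.
Riverbend: +110 (room for 140) → 110. Pool exhausted.

110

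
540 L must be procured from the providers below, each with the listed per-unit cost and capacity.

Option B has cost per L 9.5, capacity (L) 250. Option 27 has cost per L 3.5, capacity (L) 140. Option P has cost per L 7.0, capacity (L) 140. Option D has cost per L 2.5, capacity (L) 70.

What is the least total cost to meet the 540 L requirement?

3450

Cheapest first:
Option D (2.5): use full 70 — 470 L to go.
Option 27 at 3.5: take all 140 L — 330 still needed.
Option P at 7.0: take all 140 L — 190 still needed.
Option B at 9.5: take 190 of its 250 — requirement met.
Cost = 70×2.5 + 140×3.5 + 140×7.0 + 190×9.5 = 3450.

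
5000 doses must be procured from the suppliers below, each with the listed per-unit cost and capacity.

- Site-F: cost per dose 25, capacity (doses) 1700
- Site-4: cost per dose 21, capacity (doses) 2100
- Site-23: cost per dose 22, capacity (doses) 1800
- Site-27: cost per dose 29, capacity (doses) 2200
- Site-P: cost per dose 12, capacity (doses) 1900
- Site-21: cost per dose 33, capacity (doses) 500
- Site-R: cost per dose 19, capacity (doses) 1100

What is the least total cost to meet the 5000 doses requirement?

Cheapest first:
Take 1900 from Site-P at 12 → need 3100 more.
Site-R at 19: take all 1100 doses → 2000 still needed.
Site-4 at 21: take 2000 of its 2100 → requirement met.
Site-23, Site-F, Site-27, Site-21: unused.
Cost = 1900×12 + 1100×19 + 2000×21 = 85700.

85700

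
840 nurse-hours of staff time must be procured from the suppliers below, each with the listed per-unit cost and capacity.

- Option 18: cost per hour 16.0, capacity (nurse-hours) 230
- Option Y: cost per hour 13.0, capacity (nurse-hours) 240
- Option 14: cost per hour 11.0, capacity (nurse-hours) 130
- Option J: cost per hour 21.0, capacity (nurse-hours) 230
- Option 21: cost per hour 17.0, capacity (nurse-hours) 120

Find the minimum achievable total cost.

12790

Use suppliers in increasing cost order.
Option 14 (11.0): use full 130 → 710 nurse-hours to go.
Option Y at 13.0: take all 240 nurse-hours → 470 still needed.
Option 18 (16.0): use full 230 → 240 nurse-hours to go.
Option 21 (17.0): use full 120 → 120 nurse-hours to go.
Option J (21.0): take the remaining 120 → done.
Cost = 130×11.0 + 240×13.0 + 230×16.0 + 120×17.0 + 120×21.0 = 12790.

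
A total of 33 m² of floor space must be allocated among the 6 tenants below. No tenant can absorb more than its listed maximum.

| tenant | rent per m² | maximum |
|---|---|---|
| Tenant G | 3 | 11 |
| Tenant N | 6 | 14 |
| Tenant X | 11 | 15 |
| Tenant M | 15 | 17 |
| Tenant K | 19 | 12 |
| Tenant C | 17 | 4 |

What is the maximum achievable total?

Rank by rent per m²: Tenant K 19 > Tenant C 17 > Tenant M 15 > Tenant X 11 > Tenant N 6 > Tenant G 3.
Give Tenant K 12 to hit its cap of 12 — 21 left.
Tenant C: +4 to 4 (cap) — 17 left.
Tenant M: +17 to 17 (cap) — 0 left.
Total = 15×17 + 19×12 + 17×4 = 551.

551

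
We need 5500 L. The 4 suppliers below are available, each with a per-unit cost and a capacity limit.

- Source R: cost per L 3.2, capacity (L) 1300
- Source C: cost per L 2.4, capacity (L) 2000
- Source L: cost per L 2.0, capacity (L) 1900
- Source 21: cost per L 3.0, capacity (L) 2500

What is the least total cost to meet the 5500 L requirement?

Use suppliers in increasing cost order.
Take 1900 from Source L at 2.0 ; need 3600 more.
Source C at 2.4: take all 2000 L ; 1600 still needed.
Source 21 (3.0): take the remaining 1600 ; done.
Source R: unused.
Cost = 1900×2.0 + 2000×2.4 + 1600×3.0 = 13400.

13400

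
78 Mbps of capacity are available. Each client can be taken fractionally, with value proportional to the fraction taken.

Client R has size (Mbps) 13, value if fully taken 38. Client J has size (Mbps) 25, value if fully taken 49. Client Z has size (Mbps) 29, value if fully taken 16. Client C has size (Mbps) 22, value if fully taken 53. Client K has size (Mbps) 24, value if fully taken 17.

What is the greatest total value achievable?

152.75

Rank by value-to-size ratio: Client R 38/13≈2.92, Client C 53/22≈2.41, Client J 49/25≈1.96, Client K 17/24≈0.708, Client Z 16/29≈0.552.
All 13 Mbps of Client R fit (value 38) → 65 remain.
Take all of Client C (22 Mbps, value 53) → 43 Mbps left.
Client J: take in full, 25 Mbps for value 49 → 18 left.
18 Mbps left: a 18/24 share of Client K gives 17×18/24 = 12.75.
Total value = 152.75.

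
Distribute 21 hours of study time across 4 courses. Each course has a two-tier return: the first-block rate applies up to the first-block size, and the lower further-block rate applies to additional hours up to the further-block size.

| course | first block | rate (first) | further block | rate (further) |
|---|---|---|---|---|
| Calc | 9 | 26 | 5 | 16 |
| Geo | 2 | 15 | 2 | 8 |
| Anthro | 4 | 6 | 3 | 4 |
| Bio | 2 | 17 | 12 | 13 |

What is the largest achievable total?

417

Treat each block as its own option and order by rate: Calc/T1 26 > Bio/T1 17 > Calc/T2 16 > Geo/T1 15 > Bio/T2 13 > Geo/T2 8 > Anthro/T1 6 > Anthro/T2 4.
Calc/T1 (26): +9 — 12 left.
Bio T1 at 17: fill all 2 — 10 left.
Calc T2 at 16: fill all 5 — 5 left.
Fill Geo T1 block (2 at 15) — 3 left.
Bio/T2: +3 of 12 at 13; pool empty.
Total = 26×9 + 17×2 + 16×5 + 15×2 + 13×3 = 417.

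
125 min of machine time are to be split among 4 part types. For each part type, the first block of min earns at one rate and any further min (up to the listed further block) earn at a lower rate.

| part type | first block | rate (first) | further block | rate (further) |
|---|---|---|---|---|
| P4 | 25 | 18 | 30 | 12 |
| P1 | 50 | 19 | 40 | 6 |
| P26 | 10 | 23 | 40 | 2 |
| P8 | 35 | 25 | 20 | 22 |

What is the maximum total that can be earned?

Treat each block as its own option and order by rate: P8/T1 25 > P26/T1 23 > P8/T2 22 > P1/T1 19 > P4/T1 18 > P4/T2 12 > P1/T2 6 > P26/T2 2.
Fill P8 T1 block (35 at 25) → 90 left.
Fill P26 T1 block (10 at 23) → 80 left.
P8 T2 at 22: fill all 20 → 60 left.
P1/T1 (19): +50 → 10 left.
10 remain; put them into P4 T1 at 18.
Total = 25×35 + 23×10 + 22×20 + 19×50 + 18×10 = 2675.

2675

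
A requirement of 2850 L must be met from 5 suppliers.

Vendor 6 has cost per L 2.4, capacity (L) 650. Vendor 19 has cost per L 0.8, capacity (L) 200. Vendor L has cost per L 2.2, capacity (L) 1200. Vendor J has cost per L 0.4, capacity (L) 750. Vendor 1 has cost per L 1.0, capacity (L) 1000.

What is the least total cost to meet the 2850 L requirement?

Cheapest first:
Vendor J (0.4): use full 750 → 2100 L to go.
Vendor 19 at 0.8: take all 200 L → 1900 still needed.
Vendor 1 (1.0): use full 1000 → 900 L to go.
Vendor L (2.2): take the remaining 900 → done.
Vendor 6: unused.
Cost = 750×0.4 + 200×0.8 + 1000×1.0 + 900×2.2 = 3440.

3440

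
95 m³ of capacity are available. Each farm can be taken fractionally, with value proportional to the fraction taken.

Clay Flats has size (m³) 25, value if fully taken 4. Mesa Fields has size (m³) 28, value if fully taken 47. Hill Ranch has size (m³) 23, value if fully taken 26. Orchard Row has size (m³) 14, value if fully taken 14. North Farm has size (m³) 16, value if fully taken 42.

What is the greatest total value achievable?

131.24

Rank by value-to-size ratio: North Farm 42/16≈2.62, Mesa Fields 47/28≈1.68, Hill Ranch 26/23≈1.13, Orchard Row 14/14≈1, Clay Flats 4/25≈0.16.
North Farm: take in full, 16 m³ for value 42 ; 79 left.
Mesa Fields: take in full, 28 m³ for value 47 ; 51 left.
Hill Ranch: take in full, 23 m³ for value 26 ; 28 left.
All 14 m³ of Orchard Row fit (value 14) ; 14 remain.
Fill the last 14 m³ with part of Clay Flats: 14/25 of it earns 2.24.
Total value = 131.24.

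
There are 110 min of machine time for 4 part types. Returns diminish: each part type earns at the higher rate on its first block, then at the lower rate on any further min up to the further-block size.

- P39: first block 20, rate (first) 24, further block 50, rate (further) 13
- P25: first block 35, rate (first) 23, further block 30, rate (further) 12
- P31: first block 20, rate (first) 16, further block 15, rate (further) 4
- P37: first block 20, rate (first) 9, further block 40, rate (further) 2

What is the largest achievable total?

2060

Treat each block as its own option and order by rate: P39/T1 24 > P25/T1 23 > P31/T1 16 > P39/T2 13 > P25/T2 12 > P37/T1 9 > P31/T2 4 > P37/T2 2.
P39/T1 (24): +20 → 90 left.
P25 T1 at 23: fill all 35 → 55 left.
Fill P31 T1 block (20 at 16) → 35 left.
P39 T2 at 13: only 35 left, fill 35.
Total = 24×20 + 23×35 + 16×20 + 13×35 = 2060.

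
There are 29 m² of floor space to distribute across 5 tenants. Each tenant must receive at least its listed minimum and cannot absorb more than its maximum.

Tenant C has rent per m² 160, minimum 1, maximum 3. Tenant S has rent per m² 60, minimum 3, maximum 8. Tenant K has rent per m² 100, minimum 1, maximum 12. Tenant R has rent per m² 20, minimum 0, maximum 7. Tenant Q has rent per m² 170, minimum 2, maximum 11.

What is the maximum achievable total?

Meeting every minimum uses 1+3+1+0+2 = 7 m², leaving 22.
Order the tenants by rent per m²: Tenant Q 170 > Tenant C 160 > Tenant K 100 > Tenant S 60 > Tenant R 20.
Give Tenant Q 9 more to hit its cap of 11 → 13 left.
Give Tenant C 2 more to hit its cap of 3 → 11 left.
Give Tenant K 11 more to hit its cap of 12 → 0 left.
Total = 160×3 + 60×3 + 100×12 + 170×11 = 3730.

3730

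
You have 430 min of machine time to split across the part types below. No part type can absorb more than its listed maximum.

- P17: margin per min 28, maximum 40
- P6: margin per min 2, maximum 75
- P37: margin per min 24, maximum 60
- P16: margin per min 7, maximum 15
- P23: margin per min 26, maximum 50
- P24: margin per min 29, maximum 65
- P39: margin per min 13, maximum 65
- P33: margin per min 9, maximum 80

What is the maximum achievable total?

Order the part types by margin per min: P24 29 > P17 28 > P23 26 > P37 24 > P39 13 > P33 9 > P16 7 > P6 2.
P24: +65 to 65 (cap) → 365 left.
P17: +40 to 40 (cap) → 325 left.
P23 takes 50 to reach its cap of 50 → 275 left.
Give P37 60 to hit its cap of 60 → 215 left.
Give P39 65 to hit its cap of 65 → 150 left.
P33: +80 to 80 (cap) → 70 left.
P16 takes 15 to reach its cap of 15 → 55 left.
Only 55 left; P6 takes them to reach 55.
Total = 28×40 + 2×55 + 24×60 + 7×15 + 26×50 + 29×65 + 13×65 + 9×80 = 7525.

7525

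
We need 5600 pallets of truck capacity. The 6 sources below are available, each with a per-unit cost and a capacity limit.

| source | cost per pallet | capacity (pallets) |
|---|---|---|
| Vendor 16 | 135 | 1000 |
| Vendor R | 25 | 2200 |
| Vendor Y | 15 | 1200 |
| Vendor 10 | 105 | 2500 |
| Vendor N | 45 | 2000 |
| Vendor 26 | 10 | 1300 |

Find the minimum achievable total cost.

Use sources in increasing cost order.
Vendor 26 at 10: take all 1300 pallets → 4300 still needed.
Vendor Y (15): use full 1200 → 3100 pallets to go.
Take 2200 from Vendor R at 25 → need 900 more.
Take 900 from Vendor N at 45 to finish.
Vendor 10, Vendor 16: unused.
Cost = 1300×10 + 1200×15 + 2200×25 + 900×45 = 126500.

126500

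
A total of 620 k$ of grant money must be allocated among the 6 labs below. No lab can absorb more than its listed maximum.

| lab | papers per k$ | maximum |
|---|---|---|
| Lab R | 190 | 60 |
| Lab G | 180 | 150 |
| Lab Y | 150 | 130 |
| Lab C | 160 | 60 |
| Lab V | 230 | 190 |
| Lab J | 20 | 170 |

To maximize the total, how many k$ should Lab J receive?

30

Rank by papers per k$: Lab V 230 > Lab R 190 > Lab G 180 > Lab C 160 > Lab Y 150 > Lab J 20.
Lab V takes 190 to reach its cap of 190 — 430 left.
Give Lab R 60 to hit its cap of 60 — 370 left.
Give Lab G 150 to hit its cap of 150 — 220 left.
Give Lab C 60 to hit its cap of 60 — 160 left.
Lab Y takes 130 to reach its cap of 130 — 30 left.
Lab J: +30 (room for 170) → 30. Pool exhausted.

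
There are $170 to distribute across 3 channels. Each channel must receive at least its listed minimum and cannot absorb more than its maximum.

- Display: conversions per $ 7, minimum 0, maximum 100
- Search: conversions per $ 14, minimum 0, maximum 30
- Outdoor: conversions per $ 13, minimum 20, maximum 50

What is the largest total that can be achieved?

Meeting every minimum uses 0+0+20 = 20 $, leaving 150.
Rank by conversions per $: Search 14 > Outdoor 13 > Display 7.
Search takes 30 more to reach its cap of 30 ; 120 left.
Outdoor takes 30 more to reach its cap of 50 ; 90 left.
Display: +90 (room for 100) → 90. Pool exhausted.
Total = 7×90 + 14×30 + 13×50 = 1700.

1700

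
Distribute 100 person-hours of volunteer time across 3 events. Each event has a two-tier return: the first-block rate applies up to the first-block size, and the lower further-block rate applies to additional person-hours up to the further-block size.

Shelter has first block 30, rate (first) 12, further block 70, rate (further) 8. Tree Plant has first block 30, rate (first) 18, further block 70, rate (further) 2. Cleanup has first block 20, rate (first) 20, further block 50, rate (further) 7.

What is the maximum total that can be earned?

1460

Rank every tier by rate: Cleanup/tier1 20 > Tree Plant/tier1 18 > Shelter/tier1 12 > Shelter/tier2 8 > Cleanup/tier2 7 > Tree Plant/tier2 2.
Cleanup tier1 at 20: fill all 20 ; 80 left.
Fill Tree Plant tier1 block (30 at 18) ; 50 left.
Fill Shelter tier1 block (30 at 12) ; 20 left.
Shelter tier2 at 8: only 20 left, fill 20.
Total = 20×20 + 18×30 + 12×30 + 8×20 = 1460.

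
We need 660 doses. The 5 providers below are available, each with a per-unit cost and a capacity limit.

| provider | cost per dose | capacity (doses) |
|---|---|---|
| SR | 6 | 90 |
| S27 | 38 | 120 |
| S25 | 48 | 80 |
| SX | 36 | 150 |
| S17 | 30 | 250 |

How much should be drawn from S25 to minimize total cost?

50

Use providers in increasing cost order.
Take 90 from SR at 6 — need 570 more.
S17 (30): use full 250 — 320 doses to go.
SX at 36: take all 150 doses — 170 still needed.
Take 120 from S27 at 38 — need 50 more.
Take 50 from S25 at 48 to finish.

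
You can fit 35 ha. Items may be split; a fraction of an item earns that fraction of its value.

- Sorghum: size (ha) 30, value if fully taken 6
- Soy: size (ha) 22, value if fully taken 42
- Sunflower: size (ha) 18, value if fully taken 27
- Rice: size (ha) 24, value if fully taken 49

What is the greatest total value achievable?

70

Sort by value density: Rice 49/24≈2.04, Soy 42/22≈1.91, Sunflower 27/18≈1.5, Sorghum 6/30≈0.2.
Rice: take in full, 24 ha for value 49 ; 11 left.
Fill the last 11 ha with part of Soy: 11/22 of it earns 21.
Total value = 70.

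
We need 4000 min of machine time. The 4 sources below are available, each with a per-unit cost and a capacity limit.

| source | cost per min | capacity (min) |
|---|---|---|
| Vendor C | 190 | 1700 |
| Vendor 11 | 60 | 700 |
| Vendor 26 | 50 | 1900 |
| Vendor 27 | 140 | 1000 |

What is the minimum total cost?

Cheapest first:
Vendor 26 (50): use full 1900 — 2100 min to go.
Vendor 11 (60): use full 700 — 1400 min to go.
Vendor 27 at 140: take all 1000 min — 400 still needed.
Take 400 from Vendor C at 190 to finish.
Cost = 1900×50 + 700×60 + 1000×140 + 400×190 = 353000.

353000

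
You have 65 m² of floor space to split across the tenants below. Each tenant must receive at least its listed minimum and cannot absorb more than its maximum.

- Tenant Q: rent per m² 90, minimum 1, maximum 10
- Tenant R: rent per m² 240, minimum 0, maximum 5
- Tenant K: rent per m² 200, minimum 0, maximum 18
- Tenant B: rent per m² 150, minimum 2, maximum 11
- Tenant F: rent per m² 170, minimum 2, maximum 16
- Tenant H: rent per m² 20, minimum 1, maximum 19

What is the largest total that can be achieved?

Meeting every minimum uses 1+0+0+2+2+1 = 6 m², leaving 59.
Order the tenants by rent per m²: Tenant R 240 > Tenant K 200 > Tenant F 170 > Tenant B 150 > Tenant Q 90 > Tenant H 20.
Tenant R takes 5 more to reach its cap of 5 — 54 left.
Give Tenant K 18 more to hit its cap of 18 — 36 left.
Tenant F takes 14 more to reach its cap of 16 — 22 left.
Tenant B: +9 to 11 (cap) — 13 left.
Tenant Q: +9 to 10 (cap) — 4 left.
Only 4 left; Tenant H takes them to reach 5.
Total = 90×10 + 240×5 + 200×18 + 150×11 + 170×16 + 20×5 = 10170.

10170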